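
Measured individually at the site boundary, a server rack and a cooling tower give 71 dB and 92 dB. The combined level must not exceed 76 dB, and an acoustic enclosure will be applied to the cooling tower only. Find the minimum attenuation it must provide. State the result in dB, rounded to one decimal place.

The untreated sources together contribute 10^(71/10) = 1.259e+07, i.e. 71.00 dB.
To meet 76 dB overall, the treated cooling tower may contribute at most 10^(76/10) − 1.259e+07 = 2.722e+07, i.e. 74.35 dB.
Required insertion loss = 92 − 74.35 = 17.65 dB.

17.7 dB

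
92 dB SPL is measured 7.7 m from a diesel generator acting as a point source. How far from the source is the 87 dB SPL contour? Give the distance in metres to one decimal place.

13.7 m

The 5.0 dB drop corresponds to a distance ratio of 10^(5.0/20) for a point source.
r₂ = 7.7·10^((92−87)/20) = 7.7·10^(5.0/20) = 13.69 m.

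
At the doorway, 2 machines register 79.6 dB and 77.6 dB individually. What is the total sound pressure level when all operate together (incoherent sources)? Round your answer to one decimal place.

81.7 dB

For uncorrelated sources the intensities add, so convert each level to linear form, sum, and take 10·log₁₀ of the total.
Σ 10^(L/10) = 10^(79.6/10) + 10^(77.6/10) = 1.487e+08.
L_total = 10·log₁₀(1.487e+08) = 81.72 dB.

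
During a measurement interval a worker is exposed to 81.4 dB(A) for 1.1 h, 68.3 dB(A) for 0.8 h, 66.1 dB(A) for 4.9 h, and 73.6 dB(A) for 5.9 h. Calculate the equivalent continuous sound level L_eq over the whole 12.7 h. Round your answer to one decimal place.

73.9 dB(A)

L_eq = 10·log₁₀[(1/T)·Σ tᵢ·10^(Lᵢ/10)] with T = 12.7 h.
Σ tᵢ·10^(Lᵢ/10) = 1.1·10^(81.4/10) + 0.8·10^(68.3/10) + 4.9·10^(66.1/10) + 5.9·10^(73.6/10) = 3.124e+08.
L_eq = 10·log₁₀(3.124e+08/12.7) = 73.91 dB(A).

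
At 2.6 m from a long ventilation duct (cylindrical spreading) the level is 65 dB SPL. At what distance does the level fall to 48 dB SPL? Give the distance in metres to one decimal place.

For a line source L₁ − L₂ = 10·log₁₀(r₂/r₁), so r₂ = r₁·10^((L₁−L₂)/10).
r₂ = 2.6·10^((65−48)/10) = 2.6·10^(17.0/10) = 130.31 m.

130.3 m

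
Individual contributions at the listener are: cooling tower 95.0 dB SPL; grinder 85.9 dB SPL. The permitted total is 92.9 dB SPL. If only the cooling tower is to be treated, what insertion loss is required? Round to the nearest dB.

3 dB

Fixed contribution from the other source: Σ 10^(L/10) = 10^(85.9/10) = 3.890e+08 (85.90 dB SPL).
The limit corresponds to 10^(92.9/10) = 1.950e+09; subtracting the fixed part leaves 1.561e+09 for the cooling tower, i.e. 91.93 dB SPL.
So the cooling tower must be reduced from 95.0 to 91.93 dB SPL: IL = 3.07 dB.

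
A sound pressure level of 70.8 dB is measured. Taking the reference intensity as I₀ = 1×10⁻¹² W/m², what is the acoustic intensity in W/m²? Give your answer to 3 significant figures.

1.20e-05 W/m²

L = 10·log₁₀(I/I₀) ⇒ I = I₀·10^(L/10) = 10⁻¹² × 10^7.08.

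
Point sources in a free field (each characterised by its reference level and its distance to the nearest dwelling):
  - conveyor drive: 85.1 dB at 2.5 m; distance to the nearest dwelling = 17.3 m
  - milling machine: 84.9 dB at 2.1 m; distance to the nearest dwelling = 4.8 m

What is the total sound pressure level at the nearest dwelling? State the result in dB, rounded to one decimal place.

78.2 dB

First find each source's level at the receiver (point-source: −20·log₁₀(r/r_ref)), then combine on an intensity basis.
conveyor drive: 85.1 − 20·log₁₀(17.3/2.5) = 85.1 − 16.80 = 68.30 dB.
milling machine: 84.9 − 20·log₁₀(4.8/2.1) = 84.9 − 7.18 = 77.72 dB.
Σ 10^(L/10) = 6.591e+07 → L_total = 10·log₁₀(6.591e+07) = 78.19 dB.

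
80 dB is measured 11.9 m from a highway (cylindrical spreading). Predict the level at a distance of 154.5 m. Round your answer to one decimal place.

Line-source attenuation: ΔL = 10·log₁₀(r₂/r₁) = 10·log₁₀(154.5/11.9) = 11.134 dB.
L₂ = 80 − 10·log₁₀(154.5/11.9) = 80 − 11.134 = 68.87 dB.

68.9 dB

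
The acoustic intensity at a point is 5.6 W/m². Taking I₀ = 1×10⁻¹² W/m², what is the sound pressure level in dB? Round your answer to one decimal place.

127.5 dB

I/I₀ = 5.6/10⁻¹² = 5.6×10^12, and L = 10·log₁₀(I/I₀).
L = 10·(0.7482 + 12) = 127.48 dB.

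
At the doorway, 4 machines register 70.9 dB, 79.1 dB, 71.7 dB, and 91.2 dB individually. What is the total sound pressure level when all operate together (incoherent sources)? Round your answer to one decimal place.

Incoherent sources combine by intensity addition: L_total = 10·log₁₀(Σ 10^(L_i/10)).
Σ 10^(L/10) = 10^(70.9/10) + 10^(79.1/10) + 10^(71.7/10) + 10^(91.2/10) = 1.427e+09.
L_total = 10·log₁₀(1.427e+09) = 91.54 dB.

91.5 dB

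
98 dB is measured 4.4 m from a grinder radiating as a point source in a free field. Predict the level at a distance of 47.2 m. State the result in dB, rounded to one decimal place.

Spherical spreading from a point source gives a 20·log₁₀(r₂/r₁) drop.
L₂ = 98 − 20·log₁₀(47.2/4.4) = 98 − 20.610 = 77.39 dB.

77.4 dB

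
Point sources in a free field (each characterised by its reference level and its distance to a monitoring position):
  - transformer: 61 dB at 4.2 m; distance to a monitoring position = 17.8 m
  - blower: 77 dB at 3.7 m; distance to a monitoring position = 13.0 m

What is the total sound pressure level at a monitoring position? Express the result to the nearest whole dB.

66 dB

Propagate each source to the receiver with L = L_ref − 20·log₁₀(r/r_ref), then add intensities.
transformer: 61 − 20·log₁₀(17.8/4.2) = 61 − 12.54 = 48.46 dB.
blower: 77 − 20·log₁₀(13.0/3.7) = 77 − 10.91 = 66.09 dB.
Σ 10^(L/10) = 4.130e+06 → L_total = 10·log₁₀(4.130e+06) = 66.16 dB.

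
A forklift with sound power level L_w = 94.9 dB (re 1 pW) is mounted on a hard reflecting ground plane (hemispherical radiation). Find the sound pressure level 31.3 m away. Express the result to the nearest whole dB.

L_p = L_w − 10·log₁₀(2π·r²) with r = 31.3 m.
2π·r² = 6156 m², 10·log₁₀ of that is 37.893 dB.
L_p = 94.9 − 37.893 = 57.01 dB.

57 dB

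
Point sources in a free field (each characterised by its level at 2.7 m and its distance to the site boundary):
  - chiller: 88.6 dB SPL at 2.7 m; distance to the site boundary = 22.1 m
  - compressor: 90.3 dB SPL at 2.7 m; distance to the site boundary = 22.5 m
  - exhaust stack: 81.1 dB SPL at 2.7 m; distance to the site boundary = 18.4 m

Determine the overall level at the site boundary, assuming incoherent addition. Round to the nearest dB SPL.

75 dB SPL

Propagate each source to the receiver with L = L_ref − 20·log₁₀(r/r_ref), then add intensities.
chiller: 88.6 − 20·log₁₀(22.1/2.7) = 88.6 − 18.26 = 70.34 dB SPL.
compressor: 90.3 − 20·log₁₀(22.5/2.7) = 90.3 − 18.42 = 71.88 dB SPL.
exhaust stack: 81.1 − 20·log₁₀(18.4/2.7) = 81.1 − 16.67 = 64.43 dB SPL.
Σ 10^(L/10) = 2.902e+07 → L_total = 10·log₁₀(2.902e+07) = 74.63 dB SPL.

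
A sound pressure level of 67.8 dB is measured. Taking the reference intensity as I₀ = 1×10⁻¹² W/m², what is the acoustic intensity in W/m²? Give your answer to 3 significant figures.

6.03e-06 W/m²

I/I₀ = 10^(67.8/10) = 6.026e+06, so I = 6.026e+06 × 10⁻¹² W/m².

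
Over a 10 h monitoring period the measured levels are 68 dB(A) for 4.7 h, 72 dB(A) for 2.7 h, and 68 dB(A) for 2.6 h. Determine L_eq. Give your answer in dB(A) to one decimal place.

The energy average is taken in the linear domain: L_eq = 10·log₁₀[(Σ tᵢ·10^(Lᵢ/10))/T], T = 10 h.
Σ tᵢ·10^(Lᵢ/10) = 4.7·10^(68/10) + 2.7·10^(72/10) + 2.6·10^(68/10) = 8.885e+07.
L_eq = 10·log₁₀(8.885e+07/10) = 69.49 dB(A).

69.5 dB(A)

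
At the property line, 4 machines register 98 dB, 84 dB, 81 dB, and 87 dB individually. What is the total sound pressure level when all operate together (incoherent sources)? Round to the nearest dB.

Incoherent sources combine by intensity addition: L_total = 10·log₁₀(Σ 10^(L_i/10)).
Σ 10^(L/10) = 10^(98/10) + 10^(84/10) + 10^(81/10) + 10^(87/10) = 7.188e+09.
L_total = 10·log₁₀(7.188e+09) = 98.57 dB.

99 dB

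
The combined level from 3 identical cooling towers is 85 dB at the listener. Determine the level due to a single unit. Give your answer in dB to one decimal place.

80.2 dB

For N identical incoherent sources L_total = L₁ + 10·log₁₀ N, so L₁ = 85 − 10·log₁₀(3) = 85 − 4.771.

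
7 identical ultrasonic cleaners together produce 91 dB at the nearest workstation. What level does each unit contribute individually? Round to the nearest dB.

7 equal contributions raise the level by 10·log₁₀ 7 = 8.451 dB, so each unit alone gives 91 − 8.451.

83 dB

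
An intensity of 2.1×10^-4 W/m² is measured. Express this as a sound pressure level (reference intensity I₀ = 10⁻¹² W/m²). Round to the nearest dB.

83 dB

L = 10·log₁₀(I/I₀) = 10·log₁₀(2.1×10^-4/10⁻¹²) = 10·log₁₀(2.1×10^8).
L = 10·(0.3222 + 8) = 83.22 dB.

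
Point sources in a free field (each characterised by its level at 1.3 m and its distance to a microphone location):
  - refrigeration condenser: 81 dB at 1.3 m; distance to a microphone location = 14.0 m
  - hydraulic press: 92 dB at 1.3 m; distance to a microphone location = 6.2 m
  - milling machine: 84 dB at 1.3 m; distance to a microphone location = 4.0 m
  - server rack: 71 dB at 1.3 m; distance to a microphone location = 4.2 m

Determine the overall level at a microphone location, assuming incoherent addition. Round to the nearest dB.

First find each source's level at the receiver (point-source: −20·log₁₀(r/r_ref)), then combine on an intensity basis.
refrigeration condenser: 81 − 20·log₁₀(14.0/1.3) = 81 − 20.64 = 60.36 dB.
hydraulic press: 92 − 20·log₁₀(6.2/1.3) = 92 − 13.57 = 78.43 dB.
milling machine: 84 − 20·log₁₀(4.0/1.3) = 84 − 9.76 = 74.24 dB.
server rack: 71 − 20·log₁₀(4.2/1.3) = 71 − 10.19 = 60.81 dB.
Σ 10^(L/10) = 9.850e+07 → L_total = 10·log₁₀(9.850e+07) = 79.93 dB.

80 dB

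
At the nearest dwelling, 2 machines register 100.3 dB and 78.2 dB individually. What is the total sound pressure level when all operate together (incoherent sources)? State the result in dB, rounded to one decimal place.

100.3 dB

For uncorrelated sources the intensities add, so convert each level to linear form, sum, and take 10·log₁₀ of the total.
Σ 10^(L/10) = 10^(100.3/10) + 10^(78.2/10) = 1.078e+10.
L_total = 10·log₁₀(1.078e+10) = 100.33 dB.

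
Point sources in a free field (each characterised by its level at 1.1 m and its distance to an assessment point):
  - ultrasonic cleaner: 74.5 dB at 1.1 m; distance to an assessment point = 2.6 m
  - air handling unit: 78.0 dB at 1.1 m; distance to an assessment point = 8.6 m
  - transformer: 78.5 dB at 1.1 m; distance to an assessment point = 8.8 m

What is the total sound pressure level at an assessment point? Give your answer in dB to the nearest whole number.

69 dB

Propagate each source to the receiver with L = L_ref − 20·log₁₀(r/r_ref), then add intensities.
ultrasonic cleaner: 74.5 − 20·log₁₀(2.6/1.1) = 74.5 − 7.47 = 67.03 dB.
air handling unit: 78.0 − 20·log₁₀(8.6/1.1) = 78.0 − 17.86 = 60.14 dB.
transformer: 78.5 − 20·log₁₀(8.8/1.1) = 78.5 − 18.06 = 60.44 dB.
Σ 10^(L/10) = 7.183e+06 → L_total = 10·log₁₀(7.183e+06) = 68.56 dB.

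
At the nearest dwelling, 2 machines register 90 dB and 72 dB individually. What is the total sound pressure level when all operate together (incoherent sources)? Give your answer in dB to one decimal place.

For uncorrelated sources the intensities add, so convert each level to linear form, sum, and take 10·log₁₀ of the total.
Σ 10^(L/10) = 10^(90/10) + 10^(72/10) = 1.016e+09.
L_total = 10·log₁₀(1.016e+09) = 90.07 dB.

90.1 dB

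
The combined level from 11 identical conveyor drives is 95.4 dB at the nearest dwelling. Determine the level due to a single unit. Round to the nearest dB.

85 dB

For N identical incoherent sources L_total = L₁ + 10·log₁₀ N, so L₁ = 95.4 − 10·log₁₀(11) = 95.4 − 10.414.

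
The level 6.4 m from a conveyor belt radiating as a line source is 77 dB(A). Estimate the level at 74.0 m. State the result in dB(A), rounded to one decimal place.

Cylindrical spreading from a line source gives a 10·log₁₀(r₂/r₁) drop.
L₂ = 77 − 10·log₁₀(74.0/6.4) = 77 − 10.631 = 66.37 dB(A).

66.4 dB(A)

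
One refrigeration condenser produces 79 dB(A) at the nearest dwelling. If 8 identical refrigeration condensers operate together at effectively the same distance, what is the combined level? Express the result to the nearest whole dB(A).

L_total = L₁ + 10·log₁₀ N for N identical incoherent sources.
L_total = 79 + 10·log₁₀(8) = 79 + 9.031 = 88.03 dB(A).

88 dB(A)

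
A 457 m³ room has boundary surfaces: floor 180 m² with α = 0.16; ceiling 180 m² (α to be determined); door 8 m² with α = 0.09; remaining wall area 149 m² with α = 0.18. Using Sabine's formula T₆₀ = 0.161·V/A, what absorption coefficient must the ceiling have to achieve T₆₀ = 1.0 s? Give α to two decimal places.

0.10

Required total absorption A = 0.161·457/1.0 = 73.58 m².
Absorption from the other surfaces = 180·0.16 + 8·0.09 + 149·0.18 = 56.34 m², so the ceiling must supply 17.24 m² over 180 m².
α = 17.24/180 = 0.096.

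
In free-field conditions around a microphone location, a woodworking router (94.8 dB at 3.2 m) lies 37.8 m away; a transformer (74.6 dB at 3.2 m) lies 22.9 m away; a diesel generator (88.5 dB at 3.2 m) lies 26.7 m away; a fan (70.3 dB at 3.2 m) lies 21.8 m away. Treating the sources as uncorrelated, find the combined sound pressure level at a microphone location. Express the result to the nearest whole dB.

Propagate each source to the receiver with L = L_ref − 20·log₁₀(r/r_ref), then add intensities.
woodworking router: 94.8 − 20·log₁₀(37.8/3.2) = 94.8 − 21.45 = 73.35 dB.
transformer: 74.6 − 20·log₁₀(22.9/3.2) = 74.6 − 17.09 = 57.51 dB.
diesel generator: 88.5 − 20·log₁₀(26.7/3.2) = 88.5 − 18.43 = 70.07 dB.
fan: 70.3 − 20·log₁₀(21.8/3.2) = 70.3 − 16.67 = 53.63 dB.
Σ 10^(L/10) = 3.261e+07 → L_total = 10·log₁₀(3.261e+07) = 75.13 dB.

75 dB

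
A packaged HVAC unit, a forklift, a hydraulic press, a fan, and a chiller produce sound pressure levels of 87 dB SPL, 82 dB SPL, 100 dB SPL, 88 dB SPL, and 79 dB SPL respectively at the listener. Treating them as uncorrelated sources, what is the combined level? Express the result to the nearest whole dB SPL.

101 dB SPL

Incoherent sources combine by intensity addition: L_total = 10·log₁₀(Σ 10^(L_i/10)).
Σ 10^(L/10) = 10^(87/10) + 10^(82/10) + 10^(100/10) + 10^(88/10) + 10^(79/10) = 1.137e+10.
L_total = 10·log₁₀(1.137e+10) = 100.56 dB SPL.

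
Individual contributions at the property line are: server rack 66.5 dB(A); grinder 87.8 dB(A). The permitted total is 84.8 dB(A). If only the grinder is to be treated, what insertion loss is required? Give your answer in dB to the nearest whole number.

3 dB

Fixed contribution from the other source: Σ 10^(L/10) = 10^(66.5/10) = 4.467e+06 (66.50 dB(A)).
To meet 84.8 dB(A) overall, the treated grinder may contribute at most 10^(84.8/10) − 4.467e+06 = 2.975e+08, i.e. 84.74 dB(A).
Required insertion loss = 87.8 − 84.74 = 3.06 dB.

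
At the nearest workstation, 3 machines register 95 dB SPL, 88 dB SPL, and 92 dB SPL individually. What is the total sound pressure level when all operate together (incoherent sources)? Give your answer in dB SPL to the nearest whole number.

Incoherent sources combine by intensity addition: L_total = 10·log₁₀(Σ 10^(L_i/10)).
Σ 10^(L/10) = 10^(95/10) + 10^(88/10) + 10^(92/10) = 5.378e+09.
L_total = 10·log₁₀(5.378e+09) = 97.31 dB SPL.

97 dB SPL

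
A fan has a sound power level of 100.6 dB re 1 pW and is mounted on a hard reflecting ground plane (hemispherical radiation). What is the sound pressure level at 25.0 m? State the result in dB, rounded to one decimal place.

L_p = L_w − 10·log₁₀(2π·r²) with r = 25.0 m.
2π·r² = 3927 m², 10·log₁₀ of that is 35.941 dB.
L_p = 100.6 − 35.941 = 64.66 dB.

64.7 dB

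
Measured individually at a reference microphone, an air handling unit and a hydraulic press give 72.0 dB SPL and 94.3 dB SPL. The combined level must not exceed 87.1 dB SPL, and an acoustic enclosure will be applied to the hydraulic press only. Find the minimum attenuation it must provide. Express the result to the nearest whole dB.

7 dB

Fixed contribution from the other source: Σ 10^(L/10) = 10^(72.0/10) = 1.585e+07 (72.00 dB SPL).
To meet 87.1 dB SPL overall, the treated hydraulic press may contribute at most 10^(87.1/10) − 1.585e+07 = 4.970e+08, i.e. 86.96 dB SPL.
Required insertion loss = 94.3 − 86.96 = 7.34 dB.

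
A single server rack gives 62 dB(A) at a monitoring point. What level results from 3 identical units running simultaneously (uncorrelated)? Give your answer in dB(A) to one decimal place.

66.8 dB(A)

With 3 equal, uncorrelated contributions the intensity is 3× that of one unit, giving a rise of 10·log₁₀ 3.
L_total = 62 + 10·log₁₀(3) = 62 + 4.771 = 66.77 dB(A).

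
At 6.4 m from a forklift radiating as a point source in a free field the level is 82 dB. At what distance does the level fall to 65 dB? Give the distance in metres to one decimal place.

The 17.0 dB drop corresponds to a distance ratio of 10^(17.0/20) for a point source.
r₂ = 6.4·10^((82−65)/20) = 6.4·10^(17.0/20) = 45.31 m.

45.3 m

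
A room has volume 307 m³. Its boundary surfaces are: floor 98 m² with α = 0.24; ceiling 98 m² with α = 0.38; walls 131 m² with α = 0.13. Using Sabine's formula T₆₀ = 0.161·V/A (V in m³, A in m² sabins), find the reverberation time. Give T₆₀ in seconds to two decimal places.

0.64 s

Summing Sᵢαᵢ: 98·0.24 + 98·0.38 + 131·0.13 = 77.79 m².
T₆₀ = 0.161 × 307 / 77.79 = 0.635 s.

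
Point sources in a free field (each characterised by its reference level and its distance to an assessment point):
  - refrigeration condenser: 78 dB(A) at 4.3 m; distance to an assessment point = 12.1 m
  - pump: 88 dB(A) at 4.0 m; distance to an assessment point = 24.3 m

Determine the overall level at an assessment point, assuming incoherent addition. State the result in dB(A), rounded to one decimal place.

Apply inverse-square spreading to bring every level to the receiver, then sum 10^(L/10).
refrigeration condenser: 78 − 20·log₁₀(12.1/4.3) = 78 − 8.99 = 69.01 dB(A).
pump: 88 − 20·log₁₀(24.3/4.0) = 88 − 15.67 = 72.33 dB(A).
Σ 10^(L/10) = 2.506e+07 → L_total = 10·log₁₀(2.506e+07) = 73.99 dB(A).

74.0 dB(A)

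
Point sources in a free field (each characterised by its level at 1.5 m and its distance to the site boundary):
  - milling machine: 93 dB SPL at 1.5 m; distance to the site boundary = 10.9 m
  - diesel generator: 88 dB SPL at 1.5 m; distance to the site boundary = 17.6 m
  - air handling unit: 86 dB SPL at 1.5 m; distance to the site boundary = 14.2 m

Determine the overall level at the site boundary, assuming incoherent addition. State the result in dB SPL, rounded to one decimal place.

76.7 dB SPL

First find each source's level at the receiver (point-source: −20·log₁₀(r/r_ref)), then combine on an intensity basis.
milling machine: 93 − 20·log₁₀(10.9/1.5) = 93 − 17.23 = 75.77 dB SPL.
diesel generator: 88 − 20·log₁₀(17.6/1.5) = 88 − 21.39 = 66.61 dB SPL.
air handling unit: 86 − 20·log₁₀(14.2/1.5) = 86 − 19.52 = 66.48 dB SPL.
Σ 10^(L/10) = 4.681e+07 → L_total = 10·log₁₀(4.681e+07) = 76.70 dB SPL.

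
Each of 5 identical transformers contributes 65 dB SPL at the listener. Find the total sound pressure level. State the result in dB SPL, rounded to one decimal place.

72.0 dB SPL

L_total = L₁ + 10·log₁₀ N for N identical incoherent sources.
L_total = 65 + 10·log₁₀(5) = 65 + 6.990 = 71.99 dB SPL.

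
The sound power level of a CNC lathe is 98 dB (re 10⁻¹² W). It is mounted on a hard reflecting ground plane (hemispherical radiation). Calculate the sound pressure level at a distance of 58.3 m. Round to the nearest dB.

L_p = L_w − 10·log₁₀(2π·r²) with r = 58.3 m.
2π·r² = 2.136e+04 m², 10·log₁₀ of that is 43.295 dB.
L_p = 98 − 43.295 = 54.70 dB.

55 dB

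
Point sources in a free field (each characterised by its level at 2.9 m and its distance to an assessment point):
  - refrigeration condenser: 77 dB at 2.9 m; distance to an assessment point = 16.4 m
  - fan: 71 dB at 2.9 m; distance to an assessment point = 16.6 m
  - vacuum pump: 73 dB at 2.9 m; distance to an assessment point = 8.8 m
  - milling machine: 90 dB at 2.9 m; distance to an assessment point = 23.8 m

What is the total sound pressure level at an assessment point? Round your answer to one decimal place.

72.8 dB

Apply inverse-square spreading to bring every level to the receiver, then sum 10^(L/10).
refrigeration condenser: 77 − 20·log₁₀(16.4/2.9) = 77 − 15.05 = 61.95 dB.
fan: 71 − 20·log₁₀(16.6/2.9) = 71 − 15.15 = 55.85 dB.
vacuum pump: 73 − 20·log₁₀(8.8/2.9) = 73 − 9.64 = 63.36 dB.
milling machine: 90 − 20·log₁₀(23.8/2.9) = 90 − 18.28 = 71.72 dB.
Σ 10^(L/10) = 1.897e+07 → L_total = 10·log₁₀(1.897e+07) = 72.78 dB.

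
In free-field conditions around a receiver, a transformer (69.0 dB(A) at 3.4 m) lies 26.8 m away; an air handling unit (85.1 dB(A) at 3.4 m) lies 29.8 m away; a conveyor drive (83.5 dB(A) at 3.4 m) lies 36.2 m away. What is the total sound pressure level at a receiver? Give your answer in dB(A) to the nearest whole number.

68 dB(A)

Apply inverse-square spreading to bring every level to the receiver, then sum 10^(L/10).
transformer: 69.0 − 20·log₁₀(26.8/3.4) = 69.0 − 17.93 = 51.07 dB(A).
air handling unit: 85.1 − 20·log₁₀(29.8/3.4) = 85.1 − 18.85 = 66.25 dB(A).
conveyor drive: 83.5 − 20·log₁₀(36.2/3.4) = 83.5 − 20.54 = 62.96 dB(A).
Σ 10^(L/10) = 6.315e+06 → L_total = 10·log₁₀(6.315e+06) = 68.00 dB(A).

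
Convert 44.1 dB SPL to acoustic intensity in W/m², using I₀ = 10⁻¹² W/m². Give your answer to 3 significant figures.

2.57e-08 W/m²

I = I₀·10^(L/10) = 10⁻¹² × 10^(44.1/10) = 10^(-7.590).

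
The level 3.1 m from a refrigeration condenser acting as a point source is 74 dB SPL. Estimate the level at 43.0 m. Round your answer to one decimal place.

51.2 dB SPL

Spherical spreading from a point source gives a 20·log₁₀(r₂/r₁) drop.
L₂ = 74 − 20·log₁₀(43.0/3.1) = 74 − 22.842 = 51.16 dB SPL.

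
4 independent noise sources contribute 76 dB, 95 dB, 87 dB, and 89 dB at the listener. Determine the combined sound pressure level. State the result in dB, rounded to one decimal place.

Incoherent sources combine by intensity addition: L_total = 10·log₁₀(Σ 10^(L_i/10)).
Σ 10^(L/10) = 10^(76/10) + 10^(95/10) + 10^(87/10) + 10^(89/10) = 4.498e+09.
L_total = 10·log₁₀(4.498e+09) = 96.53 dB.

96.5 dB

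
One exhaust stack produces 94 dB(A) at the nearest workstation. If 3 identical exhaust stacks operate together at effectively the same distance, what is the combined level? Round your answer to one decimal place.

98.8 dB(A)

L_total = L₁ + 10·log₁₀ N for N identical incoherent sources.
L_total = 94 + 10·log₁₀(3) = 94 + 4.771 = 98.77 dB(A).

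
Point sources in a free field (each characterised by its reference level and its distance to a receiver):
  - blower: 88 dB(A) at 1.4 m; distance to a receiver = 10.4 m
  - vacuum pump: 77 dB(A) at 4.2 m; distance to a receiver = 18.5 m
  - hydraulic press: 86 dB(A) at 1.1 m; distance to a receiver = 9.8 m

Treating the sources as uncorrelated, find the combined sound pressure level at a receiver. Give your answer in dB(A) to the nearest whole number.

73 dB(A)

Propagate each source to the receiver with L = L_ref − 20·log₁₀(r/r_ref), then add intensities.
blower: 88 − 20·log₁₀(10.4/1.4) = 88 − 17.42 = 70.58 dB(A).
vacuum pump: 77 − 20·log₁₀(18.5/4.2) = 77 − 12.88 = 64.12 dB(A).
hydraulic press: 86 − 20·log₁₀(9.8/1.1) = 86 − 19.00 = 67.00 dB(A).
Σ 10^(L/10) = 1.903e+07 → L_total = 10·log₁₀(1.903e+07) = 72.79 dB(A).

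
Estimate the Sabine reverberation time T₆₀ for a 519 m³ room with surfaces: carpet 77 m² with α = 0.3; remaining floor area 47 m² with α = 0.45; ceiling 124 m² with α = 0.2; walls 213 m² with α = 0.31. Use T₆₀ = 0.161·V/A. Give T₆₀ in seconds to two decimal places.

Summing Sᵢαᵢ: 77·0.3 + 47·0.45 + 124·0.2 + 213·0.31 = 135.08 m².
T₆₀ = 0.161·V/A = 0.161·519/135.08 = 0.619 s.

0.62 s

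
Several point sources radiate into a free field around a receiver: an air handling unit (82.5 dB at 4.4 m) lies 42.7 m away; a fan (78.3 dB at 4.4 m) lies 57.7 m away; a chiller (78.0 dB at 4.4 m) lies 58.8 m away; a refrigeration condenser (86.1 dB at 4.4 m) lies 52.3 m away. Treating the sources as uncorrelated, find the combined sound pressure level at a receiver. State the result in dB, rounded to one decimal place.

Propagate each source to the receiver with L = L_ref − 20·log₁₀(r/r_ref), then add intensities.
air handling unit: 82.5 − 20·log₁₀(42.7/4.4) = 82.5 − 19.74 = 62.76 dB.
fan: 78.3 − 20·log₁₀(57.7/4.4) = 78.3 − 22.35 = 55.95 dB.
chiller: 78.0 − 20·log₁₀(58.8/4.4) = 78.0 − 22.52 = 55.48 dB.
refrigeration condenser: 86.1 − 20·log₁₀(52.3/4.4) = 86.1 − 21.50 = 64.60 dB.
Σ 10^(L/10) = 5.518e+06 → L_total = 10·log₁₀(5.518e+06) = 67.42 dB.

67.4 dB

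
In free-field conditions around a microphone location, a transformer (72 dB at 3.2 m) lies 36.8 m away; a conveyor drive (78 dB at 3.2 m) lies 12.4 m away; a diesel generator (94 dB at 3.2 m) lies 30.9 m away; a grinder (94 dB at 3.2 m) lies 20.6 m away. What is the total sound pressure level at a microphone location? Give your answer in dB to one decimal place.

First find each source's level at the receiver (point-source: −20·log₁₀(r/r_ref)), then combine on an intensity basis.
transformer: 72 − 20·log₁₀(36.8/3.2) = 72 − 21.21 = 50.79 dB.
conveyor drive: 78 − 20·log₁₀(12.4/3.2) = 78 − 11.77 = 66.23 dB.
diesel generator: 94 − 20·log₁₀(30.9/3.2) = 94 − 19.70 = 74.30 dB.
grinder: 94 − 20·log₁₀(20.6/3.2) = 94 − 16.17 = 77.83 dB.
Σ 10^(L/10) = 9.187e+07 → L_total = 10·log₁₀(9.187e+07) = 79.63 dB.

79.6 dB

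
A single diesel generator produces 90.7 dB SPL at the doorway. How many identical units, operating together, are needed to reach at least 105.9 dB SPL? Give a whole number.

Need L₁ + 10·log₁₀ N ≥ 105.9, i.e. log₁₀ N ≥ 1.52.
N ≥ 10^(15.2/10) = 33.113, so N = 34.

34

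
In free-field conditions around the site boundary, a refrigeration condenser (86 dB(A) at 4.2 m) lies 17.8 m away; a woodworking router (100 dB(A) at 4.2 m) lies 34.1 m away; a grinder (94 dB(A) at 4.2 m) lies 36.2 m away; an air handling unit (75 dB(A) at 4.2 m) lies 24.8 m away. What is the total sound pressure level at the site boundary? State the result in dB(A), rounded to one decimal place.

83.2 dB(A)

Apply inverse-square spreading to bring every level to the receiver, then sum 10^(L/10).
refrigeration condenser: 86 − 20·log₁₀(17.8/4.2) = 86 − 12.54 = 73.46 dB(A).
woodworking router: 100 − 20·log₁₀(34.1/4.2) = 100 − 18.19 = 81.81 dB(A).
grinder: 94 − 20·log₁₀(36.2/4.2) = 94 − 18.71 = 75.29 dB(A).
air handling unit: 75 − 20·log₁₀(24.8/4.2) = 75 − 15.42 = 59.58 dB(A).
Σ 10^(L/10) = 2.086e+08 → L_total = 10·log₁₀(2.086e+08) = 83.19 dB(A).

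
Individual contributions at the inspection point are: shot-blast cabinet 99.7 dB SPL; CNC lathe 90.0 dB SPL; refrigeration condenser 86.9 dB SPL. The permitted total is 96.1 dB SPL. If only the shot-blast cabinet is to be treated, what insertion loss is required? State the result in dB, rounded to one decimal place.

5.6 dB

The untreated sources together contribute 10^(90.0/10) + 10^(86.9/10) = 1.490e+09, i.e. 91.73 dB SPL.
The limit corresponds to 10^(96.1/10) = 4.074e+09; subtracting the fixed part leaves 2.584e+09 for the shot-blast cabinet, i.e. 94.12 dB SPL.
Required insertion loss = 99.7 − 94.12 = 5.58 dB.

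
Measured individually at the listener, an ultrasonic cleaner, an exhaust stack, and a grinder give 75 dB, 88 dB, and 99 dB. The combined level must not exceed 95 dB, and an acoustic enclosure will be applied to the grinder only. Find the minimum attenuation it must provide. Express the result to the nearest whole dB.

The untreated sources together contribute 10^(75/10) + 10^(88/10) = 6.626e+08, i.e. 88.21 dB.
The limit corresponds to 10^(95/10) = 3.162e+09; subtracting the fixed part leaves 2.500e+09 for the grinder, i.e. 93.98 dB.
So the grinder must be reduced from 99 to 93.98 dB: IL = 5.02 dB.

5 dB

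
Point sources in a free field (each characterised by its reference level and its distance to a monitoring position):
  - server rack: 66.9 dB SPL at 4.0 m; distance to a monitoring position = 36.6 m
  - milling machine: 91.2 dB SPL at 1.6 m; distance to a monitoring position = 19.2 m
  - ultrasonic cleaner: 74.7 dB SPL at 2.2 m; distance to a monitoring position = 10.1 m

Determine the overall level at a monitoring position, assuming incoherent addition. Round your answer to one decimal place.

Apply inverse-square spreading to bring every level to the receiver, then sum 10^(L/10).
server rack: 66.9 − 20·log₁₀(36.6/4.0) = 66.9 − 19.23 = 47.67 dB SPL.
milling machine: 91.2 − 20·log₁₀(19.2/1.6) = 91.2 − 21.58 = 69.62 dB SPL.
ultrasonic cleaner: 74.7 − 20·log₁₀(10.1/2.2) = 74.7 − 13.24 = 61.46 dB SPL.
Σ 10^(L/10) = 1.061e+07 → L_total = 10·log₁₀(1.061e+07) = 70.26 dB SPL.

70.3 dB SPL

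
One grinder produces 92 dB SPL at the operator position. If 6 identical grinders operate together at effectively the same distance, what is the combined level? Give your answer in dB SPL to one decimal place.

L_total = L₁ + 10·log₁₀ N for N identical incoherent sources.
L_total = 92 + 10·log₁₀(6) = 92 + 7.782 = 99.78 dB SPL.

99.8 dB SPL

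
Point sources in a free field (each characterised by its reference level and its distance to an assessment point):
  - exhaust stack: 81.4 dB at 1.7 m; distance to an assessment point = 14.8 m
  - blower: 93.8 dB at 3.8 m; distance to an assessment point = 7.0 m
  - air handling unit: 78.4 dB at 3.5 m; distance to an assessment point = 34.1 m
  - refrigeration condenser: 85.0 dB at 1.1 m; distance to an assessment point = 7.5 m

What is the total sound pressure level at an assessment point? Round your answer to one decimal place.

88.6 dB

Apply inverse-square spreading to bring every level to the receiver, then sum 10^(L/10).
exhaust stack: 81.4 − 20·log₁₀(14.8/1.7) = 81.4 − 18.80 = 62.60 dB.
blower: 93.8 − 20·log₁₀(7.0/3.8) = 93.8 − 5.31 = 88.49 dB.
air handling unit: 78.4 − 20·log₁₀(34.1/3.5) = 78.4 − 19.77 = 58.63 dB.
refrigeration condenser: 85.0 − 20·log₁₀(7.5/1.1) = 85.0 − 16.67 = 68.33 dB.
Σ 10^(L/10) = 7.163e+08 → L_total = 10·log₁₀(7.163e+08) = 88.55 dB.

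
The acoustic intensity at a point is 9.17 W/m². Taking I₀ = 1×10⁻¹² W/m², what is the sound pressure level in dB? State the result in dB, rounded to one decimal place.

L = 10·log₁₀(I/I₀) = 10·log₁₀(9.17/10⁻¹²) = 10·log₁₀(9.17×10^12).
L = 10·(0.9624 + 12) = 129.62 dB.

129.6 dB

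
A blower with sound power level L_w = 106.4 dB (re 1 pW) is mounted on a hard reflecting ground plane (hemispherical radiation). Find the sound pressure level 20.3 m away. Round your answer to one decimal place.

The power spreads over a hemisphere of area 2π·r², so L_p = L_w − 10·log₁₀(2π·r²).
2π·r² = 2589 m², 10·log₁₀ of that is 34.132 dB.
L_p = 106.4 − 34.132 = 72.27 dB.

72.3 dB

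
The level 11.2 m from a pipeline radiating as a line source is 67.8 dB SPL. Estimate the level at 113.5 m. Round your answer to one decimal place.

Line-source attenuation: ΔL = 10·log₁₀(r₂/r₁) = 10·log₁₀(113.5/11.2) = 10.058 dB.
L₂ = 67.8 − 10·log₁₀(113.5/11.2) = 67.8 − 10.058 = 57.74 dB SPL.

57.7 dB SPL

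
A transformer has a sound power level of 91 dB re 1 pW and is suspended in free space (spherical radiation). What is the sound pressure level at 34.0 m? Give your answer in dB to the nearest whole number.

49 dB

The power spreads over a sphere of area 4π·r², so L_p = L_w − 10·log₁₀(4π·r²).
4π·r² = 1.453e+04 m², 10·log₁₀ of that is 41.622 dB.
L_p = 91 − 41.622 = 49.38 dB.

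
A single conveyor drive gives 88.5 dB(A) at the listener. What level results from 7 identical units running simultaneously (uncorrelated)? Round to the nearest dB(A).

L_total = L₁ + 10·log₁₀ N for N identical incoherent sources.
L_total = 88.5 + 10·log₁₀(7) = 88.5 + 8.451 = 96.95 dB(A).

97 dB(A)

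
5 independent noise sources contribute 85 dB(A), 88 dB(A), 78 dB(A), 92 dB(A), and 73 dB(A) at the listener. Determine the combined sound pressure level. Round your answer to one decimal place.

94.2 dB(A)

Incoherent sources combine by intensity addition: L_total = 10·log₁₀(Σ 10^(L_i/10)).
Σ 10^(L/10) = 10^(85/10) + 10^(88/10) + 10^(78/10) + 10^(92/10) + 10^(73/10) = 2.615e+09.
L_total = 10·log₁₀(2.615e+09) = 94.17 dB(A).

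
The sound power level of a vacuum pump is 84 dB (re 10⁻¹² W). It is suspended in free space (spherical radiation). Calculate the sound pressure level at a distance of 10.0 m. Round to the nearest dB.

53 dB

L_p = L_w − 10·log₁₀(4π·r²) with r = 10.0 m.
4π·r² = 1257 m², 10·log₁₀ of that is 30.992 dB.
L_p = 84 − 30.992 = 53.01 dB.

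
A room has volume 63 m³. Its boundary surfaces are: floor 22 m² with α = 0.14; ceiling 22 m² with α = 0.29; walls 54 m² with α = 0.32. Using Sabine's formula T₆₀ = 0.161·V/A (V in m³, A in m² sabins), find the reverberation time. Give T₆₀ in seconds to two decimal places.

0.38 s

Total absorption A = 22·0.14 + 22·0.29 + 54·0.32 = 26.74 m² sabins.
T₆₀ = 0.161 × 63 / 26.74 = 0.379 s.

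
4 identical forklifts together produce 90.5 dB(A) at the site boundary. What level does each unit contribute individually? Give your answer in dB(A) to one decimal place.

84.5 dB(A)

For N identical incoherent sources L_total = L₁ + 10·log₁₀ N, so L₁ = 90.5 − 10·log₁₀(4) = 90.5 − 6.021.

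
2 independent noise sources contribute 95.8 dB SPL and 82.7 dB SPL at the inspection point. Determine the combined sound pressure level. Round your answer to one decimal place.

For uncorrelated sources the intensities add, so convert each level to linear form, sum, and take 10·log₁₀ of the total.
Σ 10^(L/10) = 10^(95.8/10) + 10^(82.7/10) = 3.988e+09.
L_total = 10·log₁₀(3.988e+09) = 96.01 dB SPL.

96.0 dB SPL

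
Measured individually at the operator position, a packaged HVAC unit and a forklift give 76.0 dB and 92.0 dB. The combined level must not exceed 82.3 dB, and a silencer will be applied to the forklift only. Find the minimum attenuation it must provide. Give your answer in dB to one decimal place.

10.9 dB

The untreated sources together contribute 10^(76.0/10) = 3.981e+07, i.e. 76.00 dB.
To meet 82.3 dB overall, the treated forklift may contribute at most 10^(82.3/10) − 3.981e+07 = 1.300e+08, i.e. 81.14 dB.
Required insertion loss = 92.0 − 81.14 = 10.86 dB.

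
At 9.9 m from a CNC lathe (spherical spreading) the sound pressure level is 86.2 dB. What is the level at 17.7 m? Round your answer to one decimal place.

Point-source attenuation: ΔL = 20·log₁₀(r₂/r₁) = 20·log₁₀(17.7/9.9) = 5.047 dB.
L₂ = 86.2 − 20·log₁₀(17.7/9.9) = 86.2 − 5.047 = 81.15 dB.

81.2 dB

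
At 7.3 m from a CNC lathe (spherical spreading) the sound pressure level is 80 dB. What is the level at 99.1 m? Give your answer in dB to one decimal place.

57.3 dB

Spherical spreading from a point source gives a 20·log₁₀(r₂/r₁) drop.
L₂ = 80 − 20·log₁₀(99.1/7.3) = 80 − 22.655 = 57.34 dB.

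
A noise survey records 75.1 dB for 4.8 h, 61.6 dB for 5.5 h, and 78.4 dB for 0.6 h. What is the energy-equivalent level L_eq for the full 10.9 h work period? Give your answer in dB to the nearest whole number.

Weight each interval's intensity by its duration and average over T = 10.9 h:
Σ tᵢ·10^(Lᵢ/10) = 4.8·10^(75.1/10) + 5.5·10^(61.6/10) + 0.6·10^(78.4/10) = 2.048e+08.
L_eq = 10·log₁₀(2.048e+08/10.9) = 72.74 dB.

73 dB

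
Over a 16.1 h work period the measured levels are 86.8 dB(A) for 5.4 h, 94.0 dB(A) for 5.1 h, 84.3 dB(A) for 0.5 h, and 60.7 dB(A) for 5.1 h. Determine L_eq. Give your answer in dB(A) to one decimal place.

The energy average is taken in the linear domain: L_eq = 10·log₁₀[(Σ tᵢ·10^(Lᵢ/10))/T], T = 16.1 h.
Σ tᵢ·10^(Lᵢ/10) = 5.4·10^(86.8/10) + 5.1·10^(94.0/10) + 0.5·10^(84.3/10) + 5.1·10^(60.7/10) = 1.554e+10.
L_eq = 10·log₁₀(1.554e+10/16.1) = 89.85 dB(A).

89.8 dB(A)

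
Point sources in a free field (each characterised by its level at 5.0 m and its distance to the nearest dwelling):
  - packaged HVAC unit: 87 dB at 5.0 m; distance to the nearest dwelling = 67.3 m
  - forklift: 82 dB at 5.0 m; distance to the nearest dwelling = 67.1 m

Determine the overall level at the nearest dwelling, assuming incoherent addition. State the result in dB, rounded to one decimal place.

65.6 dB

First find each source's level at the receiver (point-source: −20·log₁₀(r/r_ref)), then combine on an intensity basis.
packaged HVAC unit: 87 − 20·log₁₀(67.3/5.0) = 87 − 22.58 = 64.42 dB.
forklift: 82 − 20·log₁₀(67.1/5.0) = 82 − 22.56 = 59.44 dB.
Σ 10^(L/10) = 3.646e+06 → L_total = 10·log₁₀(3.646e+06) = 65.62 dB.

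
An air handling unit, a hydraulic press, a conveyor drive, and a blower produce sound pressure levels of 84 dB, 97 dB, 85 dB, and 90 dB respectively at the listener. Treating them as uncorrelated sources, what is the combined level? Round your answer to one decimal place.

Incoherent sources combine by intensity addition: L_total = 10·log₁₀(Σ 10^(L_i/10)).
Σ 10^(L/10) = 10^(84/10) + 10^(97/10) + 10^(85/10) + 10^(90/10) = 6.579e+09.
L_total = 10·log₁₀(6.579e+09) = 98.18 dB.

98.2 dB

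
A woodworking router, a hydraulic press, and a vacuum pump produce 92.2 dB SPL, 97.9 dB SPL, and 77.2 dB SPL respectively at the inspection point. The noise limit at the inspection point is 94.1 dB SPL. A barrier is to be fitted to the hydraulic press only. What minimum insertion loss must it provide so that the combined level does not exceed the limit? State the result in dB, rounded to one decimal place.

8.6 dB

Fixed contribution from the other sources: Σ 10^(L/10) = 10^(92.2/10) + 10^(77.2/10) = 1.712e+09 (92.34 dB SPL).
The limit corresponds to 10^(94.1/10) = 2.570e+09; subtracting the fixed part leaves 8.583e+08 for the hydraulic press, i.e. 89.34 dB SPL.
So the hydraulic press must be reduced from 97.9 to 89.34 dB SPL: IL = 8.56 dB.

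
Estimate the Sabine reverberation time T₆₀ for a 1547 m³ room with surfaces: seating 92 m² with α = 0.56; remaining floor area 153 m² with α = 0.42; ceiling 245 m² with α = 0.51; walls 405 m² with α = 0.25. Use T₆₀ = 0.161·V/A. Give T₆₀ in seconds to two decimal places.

Summing Sᵢαᵢ: 92·0.56 + 153·0.42 + 245·0.51 + 405·0.25 = 341.98 m².
T₆₀ = 0.161 × 1547 / 341.98 = 0.728 s.

0.73 s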